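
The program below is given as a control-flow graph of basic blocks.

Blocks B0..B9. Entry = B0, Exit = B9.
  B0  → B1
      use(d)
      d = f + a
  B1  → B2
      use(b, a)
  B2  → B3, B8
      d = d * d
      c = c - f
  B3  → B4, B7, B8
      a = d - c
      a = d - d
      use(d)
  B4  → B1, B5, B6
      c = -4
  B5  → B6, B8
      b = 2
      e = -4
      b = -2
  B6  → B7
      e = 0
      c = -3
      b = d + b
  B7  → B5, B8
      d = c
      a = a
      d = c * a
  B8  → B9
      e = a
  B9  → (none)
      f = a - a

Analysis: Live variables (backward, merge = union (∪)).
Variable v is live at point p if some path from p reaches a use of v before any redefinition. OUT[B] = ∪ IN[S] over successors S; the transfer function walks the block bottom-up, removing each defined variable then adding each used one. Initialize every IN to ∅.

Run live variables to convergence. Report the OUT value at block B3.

Answer: {a, b, c, d, f}

Trace:
Per-block solution:
  B0:   IN={a, b, c, d, f}   OUT={a, b, c, d, f}
  B1:   IN={a, b, c, d, f}   OUT={a, b, c, d, f}
  B2:   IN={a, b, c, d, f}   OUT={a, b, c, d, f}
  B3:   IN={b, c, d, f}   OUT={a, b, c, d, f}
  B4:   IN={a, b, d, f}   OUT={a, b, c, d, f}
  B5:   IN={a, d}   OUT={a, b, d}
  B6:   IN={a, b, d}   OUT={a, c}
  B7:   IN={a, c}   OUT={a, d}
  B8:   IN={a}   OUT={a}
  B9:   IN={a}   OUT={}

Merge at B3: OUT[B3] = IN[B4] ⊔ IN[B7] ⊔ IN[B8] = {a, b, c, d, f}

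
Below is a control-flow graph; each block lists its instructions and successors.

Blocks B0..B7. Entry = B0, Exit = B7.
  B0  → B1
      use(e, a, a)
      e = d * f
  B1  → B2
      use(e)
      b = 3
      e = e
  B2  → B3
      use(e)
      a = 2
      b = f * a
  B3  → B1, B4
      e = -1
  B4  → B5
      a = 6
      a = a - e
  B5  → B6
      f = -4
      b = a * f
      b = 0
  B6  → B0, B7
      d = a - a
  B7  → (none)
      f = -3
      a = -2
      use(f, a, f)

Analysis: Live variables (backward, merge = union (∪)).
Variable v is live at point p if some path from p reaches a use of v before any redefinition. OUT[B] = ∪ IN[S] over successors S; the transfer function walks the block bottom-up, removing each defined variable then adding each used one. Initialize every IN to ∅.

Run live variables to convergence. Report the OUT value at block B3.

Fixpoint table:
  B0:   IN={a, d, e, f}   OUT={e, f}
  B1:   IN={e, f}   OUT={e, f}
  B2:   IN={e, f}   OUT={f}
  B3:   IN={f}   OUT={e, f}
  B4:   IN={e}   OUT={a, e}
  B5:   IN={a, e}   OUT={a, e, f}
  B6:   IN={a, e, f}   OUT={a, d, e, f}
  B7:   IN={}   OUT={}

Merge at B3: OUT[B3] = IN[B1] ⊔ IN[B4] = {e, f}

Answer: {e, f}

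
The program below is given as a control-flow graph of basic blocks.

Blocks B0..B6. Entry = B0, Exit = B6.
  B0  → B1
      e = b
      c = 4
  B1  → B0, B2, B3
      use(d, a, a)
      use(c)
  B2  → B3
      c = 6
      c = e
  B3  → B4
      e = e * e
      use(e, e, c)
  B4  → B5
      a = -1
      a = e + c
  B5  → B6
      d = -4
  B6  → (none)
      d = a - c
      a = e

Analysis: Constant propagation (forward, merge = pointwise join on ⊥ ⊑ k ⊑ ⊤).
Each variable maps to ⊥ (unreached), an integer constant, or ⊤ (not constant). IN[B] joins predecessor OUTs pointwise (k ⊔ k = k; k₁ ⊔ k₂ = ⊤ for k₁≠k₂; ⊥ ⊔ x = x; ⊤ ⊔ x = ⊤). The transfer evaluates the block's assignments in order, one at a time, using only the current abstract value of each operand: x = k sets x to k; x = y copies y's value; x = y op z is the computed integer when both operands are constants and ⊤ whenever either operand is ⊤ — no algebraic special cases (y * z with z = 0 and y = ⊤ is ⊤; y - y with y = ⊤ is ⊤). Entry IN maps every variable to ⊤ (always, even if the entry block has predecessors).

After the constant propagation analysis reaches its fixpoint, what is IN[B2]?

Fixpoint table:
  B0:  IN=(all ⊤)  OUT={c:4; rest ⊤}
  B1:  IN={c:4; rest ⊤}  OUT={c:4; rest ⊤}
  B2:  IN={c:4; rest ⊤}  OUT=(all ⊤)
  B3:  IN=(all ⊤)  OUT=(all ⊤)
  B4:  IN=(all ⊤)  OUT=(all ⊤)
  B5:  IN=(all ⊤)  OUT={d:-4; rest ⊤}
  B6:  IN={d:-4; rest ⊤}  OUT=(all ⊤)

Merge at B2: IN[B2] = OUT[B1] = {a: ⊤, b: ⊤, c: 4, d: ⊤, e: ⊤, f: ⊤}

Answer: {a: ⊤, b: ⊤, c: 4, d: ⊤, e: ⊤, f: ⊤}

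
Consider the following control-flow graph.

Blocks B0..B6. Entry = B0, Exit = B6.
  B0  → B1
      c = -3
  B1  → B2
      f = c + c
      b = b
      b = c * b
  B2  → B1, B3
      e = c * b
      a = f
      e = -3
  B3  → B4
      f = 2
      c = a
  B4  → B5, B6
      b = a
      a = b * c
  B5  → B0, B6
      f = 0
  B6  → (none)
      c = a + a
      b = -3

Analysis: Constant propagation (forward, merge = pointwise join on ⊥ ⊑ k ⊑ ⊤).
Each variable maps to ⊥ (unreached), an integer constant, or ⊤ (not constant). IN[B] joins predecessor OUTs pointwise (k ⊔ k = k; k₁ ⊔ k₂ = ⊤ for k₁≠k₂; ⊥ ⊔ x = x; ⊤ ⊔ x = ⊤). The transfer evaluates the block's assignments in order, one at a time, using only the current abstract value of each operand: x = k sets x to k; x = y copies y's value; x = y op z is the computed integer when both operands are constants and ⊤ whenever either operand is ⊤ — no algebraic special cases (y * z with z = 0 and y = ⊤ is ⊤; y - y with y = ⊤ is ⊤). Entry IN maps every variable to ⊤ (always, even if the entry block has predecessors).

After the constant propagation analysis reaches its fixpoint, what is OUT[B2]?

Fixpoint table:
  B0:   IN=(all ⊤)   OUT={c:-3; rest ⊤}
  B1:   IN={c:-3; rest ⊤}   OUT={c:-3, f:-6; rest ⊤}
  B2:   IN={c:-3, f:-6; rest ⊤}   OUT={a:-6, c:-3, e:-3, f:-6; rest ⊤}
  B3:   IN={a:-6, c:-3, e:-3, f:-6; rest ⊤}   OUT={a:-6, c:-6, e:-3, f:2; rest ⊤}
  B4:   IN={a:-6, c:-6, e:-3, f:2; rest ⊤}   OUT={a:36, b:-6, c:-6, e:-3, f:2; rest ⊤}
  B5:   IN={a:36, b:-6, c:-6, e:-3, f:2; rest ⊤}   OUT={a:36, b:-6, c:-6, e:-3, f:0; rest ⊤}
  B6:   IN={a:36, b:-6, c:-6, e:-3; rest ⊤}   OUT={a:36, b:-3, c:72, e:-3; rest ⊤}

Merge at B2: IN[B2] = OUT[B1] = {a: ⊤, b: ⊤, c: -3, d: ⊤, e: ⊤, f: -6}
Applying B2's transfer function to that IN value gives OUT[B2] (row B2 above).

Answer: {a: -6, b: ⊤, c: -3, d: ⊤, e: -3, f: -6}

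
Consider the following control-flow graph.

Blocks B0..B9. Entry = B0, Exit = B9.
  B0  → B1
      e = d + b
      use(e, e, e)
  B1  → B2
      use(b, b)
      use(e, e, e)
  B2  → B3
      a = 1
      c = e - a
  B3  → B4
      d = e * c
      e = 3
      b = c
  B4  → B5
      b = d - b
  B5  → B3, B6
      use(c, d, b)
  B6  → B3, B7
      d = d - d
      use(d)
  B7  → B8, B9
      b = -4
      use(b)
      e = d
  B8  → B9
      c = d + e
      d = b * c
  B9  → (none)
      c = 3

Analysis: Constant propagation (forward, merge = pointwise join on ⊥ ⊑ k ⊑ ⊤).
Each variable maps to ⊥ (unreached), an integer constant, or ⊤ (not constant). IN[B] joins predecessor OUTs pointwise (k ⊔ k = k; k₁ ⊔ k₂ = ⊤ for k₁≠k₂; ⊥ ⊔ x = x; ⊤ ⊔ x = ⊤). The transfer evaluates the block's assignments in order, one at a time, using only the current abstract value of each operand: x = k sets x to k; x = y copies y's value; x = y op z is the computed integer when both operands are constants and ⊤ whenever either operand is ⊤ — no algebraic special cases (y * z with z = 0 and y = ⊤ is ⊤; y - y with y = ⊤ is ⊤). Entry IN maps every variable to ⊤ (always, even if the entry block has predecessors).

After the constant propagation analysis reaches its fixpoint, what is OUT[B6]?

Answer: {a: 1, b: ⊤, c: ⊤, d: ⊤, e: 3, f: ⊤}

Working:
Per-block solution:
  B0: | IN=(all ⊤) | OUT=(all ⊤)
  B1: | IN=(all ⊤) | OUT=(all ⊤)
  B2: | IN=(all ⊤) | OUT={a:1; rest ⊤}
  B3: | IN={a:1; rest ⊤} | OUT={a:1, e:3; rest ⊤}
  B4: | IN={a:1, e:3; rest ⊤} | OUT={a:1, e:3; rest ⊤}
  B5: | IN={a:1, e:3; rest ⊤} | OUT={a:1, e:3; rest ⊤}
  B6: | IN={a:1, e:3; rest ⊤} | OUT={a:1, e:3; rest ⊤}
  B7: | IN={a:1, e:3; rest ⊤} | OUT={a:1, b:-4; rest ⊤}
  B8: | IN={a:1, b:-4; rest ⊤} | OUT={a:1, b:-4; rest ⊤}
  B9: | IN={a:1, b:-4; rest ⊤} | OUT={a:1, b:-4, c:3; rest ⊤}

Merge at B6: IN[B6] = OUT[B5] = {a: 1, b: ⊤, c: ⊤, d: ⊤, e: 3, f: ⊤}
Applying B6's transfer function to that IN value gives OUT[B6] (row B6 above).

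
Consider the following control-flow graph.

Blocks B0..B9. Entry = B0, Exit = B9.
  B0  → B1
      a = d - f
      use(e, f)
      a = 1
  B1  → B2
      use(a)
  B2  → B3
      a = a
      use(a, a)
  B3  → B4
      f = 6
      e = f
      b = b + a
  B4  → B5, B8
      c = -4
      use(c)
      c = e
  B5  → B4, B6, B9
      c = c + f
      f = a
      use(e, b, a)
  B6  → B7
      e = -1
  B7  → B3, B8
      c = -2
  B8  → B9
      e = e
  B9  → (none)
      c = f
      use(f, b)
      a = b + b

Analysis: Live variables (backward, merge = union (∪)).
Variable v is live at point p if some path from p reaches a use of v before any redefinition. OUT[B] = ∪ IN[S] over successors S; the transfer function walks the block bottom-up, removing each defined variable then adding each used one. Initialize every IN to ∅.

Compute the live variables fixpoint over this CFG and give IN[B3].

Answer: {a, b}

Trace:
Per-block solution:
  B0: | IN={b, d, e, f} | OUT={a, b}
  B1: | IN={a, b} | OUT={a, b}
  B2: | IN={a, b} | OUT={a, b}
  B3: | IN={a, b} | OUT={a, b, e, f}
  B4: | IN={a, b, e, f} | OUT={a, b, c, e, f}
  B5: | IN={a, b, c, e, f} | OUT={a, b, e, f}
  B6: | IN={a, b, f} | OUT={a, b, e, f}
  B7: | IN={a, b, e, f} | OUT={a, b, e, f}
  B8: | IN={b, e, f} | OUT={b, f}
  B9: | IN={b, f} | OUT={}

Merge at B3: OUT[B3] = IN[B4] = {a, b, e, f}
Applying B3's transfer function to that OUT value gives IN[B3] (row B3 above).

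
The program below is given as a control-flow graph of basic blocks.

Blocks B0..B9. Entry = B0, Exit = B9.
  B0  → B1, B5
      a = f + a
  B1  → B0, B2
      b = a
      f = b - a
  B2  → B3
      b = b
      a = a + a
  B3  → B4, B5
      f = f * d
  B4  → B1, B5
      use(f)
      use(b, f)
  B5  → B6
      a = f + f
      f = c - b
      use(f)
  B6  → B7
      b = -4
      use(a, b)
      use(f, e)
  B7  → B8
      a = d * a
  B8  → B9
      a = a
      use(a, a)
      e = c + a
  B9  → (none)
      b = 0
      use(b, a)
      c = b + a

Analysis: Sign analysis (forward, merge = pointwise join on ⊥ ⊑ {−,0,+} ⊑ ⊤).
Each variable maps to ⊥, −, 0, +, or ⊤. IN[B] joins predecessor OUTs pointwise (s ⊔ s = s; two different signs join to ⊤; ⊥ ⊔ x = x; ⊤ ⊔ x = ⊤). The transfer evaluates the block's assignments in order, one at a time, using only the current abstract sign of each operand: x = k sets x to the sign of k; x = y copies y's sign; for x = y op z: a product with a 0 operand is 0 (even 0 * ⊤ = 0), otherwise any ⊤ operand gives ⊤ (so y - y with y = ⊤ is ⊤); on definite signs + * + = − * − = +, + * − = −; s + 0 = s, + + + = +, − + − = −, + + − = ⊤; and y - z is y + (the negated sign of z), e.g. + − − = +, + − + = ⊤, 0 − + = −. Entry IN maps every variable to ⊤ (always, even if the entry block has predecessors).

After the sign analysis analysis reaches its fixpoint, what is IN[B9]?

Per-block solution:
  B0:  IN=(all ⊤)  OUT=(all ⊤)
  B1:  IN=(all ⊤)  OUT=(all ⊤)
  B2:  IN=(all ⊤)  OUT=(all ⊤)
  B3:  IN=(all ⊤)  OUT=(all ⊤)
  B4:  IN=(all ⊤)  OUT=(all ⊤)
  B5:  IN=(all ⊤)  OUT=(all ⊤)
  B6:  IN=(all ⊤)  OUT={b:-; rest ⊤}
  B7:  IN={b:-; rest ⊤}  OUT={b:-; rest ⊤}
  B8:  IN={b:-; rest ⊤}  OUT={b:-; rest ⊤}
  B9:  IN={b:-; rest ⊤}  OUT={b:0; rest ⊤}

Merge at B9: IN[B9] = OUT[B8] = {a: ⊤, b: -, c: ⊤, d: ⊤, e: ⊤, f: ⊤}

Answer: {a: ⊤, b: -, c: ⊤, d: ⊤, e: ⊤, f: ⊤}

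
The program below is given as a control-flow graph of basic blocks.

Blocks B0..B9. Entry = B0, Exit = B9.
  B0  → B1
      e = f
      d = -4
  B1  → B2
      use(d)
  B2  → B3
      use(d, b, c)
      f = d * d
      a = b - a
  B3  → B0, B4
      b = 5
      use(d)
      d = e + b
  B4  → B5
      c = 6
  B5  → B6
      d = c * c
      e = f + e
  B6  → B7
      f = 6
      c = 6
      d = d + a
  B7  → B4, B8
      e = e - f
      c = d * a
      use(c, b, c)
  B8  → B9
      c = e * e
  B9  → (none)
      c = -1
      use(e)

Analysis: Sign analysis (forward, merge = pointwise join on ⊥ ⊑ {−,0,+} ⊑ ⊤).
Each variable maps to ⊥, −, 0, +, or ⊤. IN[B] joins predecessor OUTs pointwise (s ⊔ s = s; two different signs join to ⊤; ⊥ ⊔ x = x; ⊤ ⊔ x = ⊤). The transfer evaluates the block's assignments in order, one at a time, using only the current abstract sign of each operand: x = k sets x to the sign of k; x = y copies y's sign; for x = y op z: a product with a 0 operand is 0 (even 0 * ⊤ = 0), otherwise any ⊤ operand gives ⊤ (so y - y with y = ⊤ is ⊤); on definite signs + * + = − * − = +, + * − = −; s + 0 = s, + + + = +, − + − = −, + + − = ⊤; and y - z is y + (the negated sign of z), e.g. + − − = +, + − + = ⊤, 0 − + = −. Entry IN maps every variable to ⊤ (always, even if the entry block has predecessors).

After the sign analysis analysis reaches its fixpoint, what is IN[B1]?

Fixpoint table:
  B0:  IN=(all ⊤)  OUT={d:-; rest ⊤}
  B1:  IN={d:-; rest ⊤}  OUT={d:-; rest ⊤}
  B2:  IN={d:-; rest ⊤}  OUT={d:-, f:+; rest ⊤}
  B3:  IN={d:-, f:+; rest ⊤}  OUT={b:+, f:+; rest ⊤}
  B4:  IN={b:+, f:+; rest ⊤}  OUT={b:+, c:+, f:+; rest ⊤}
  B5:  IN={b:+, c:+, f:+; rest ⊤}  OUT={b:+, c:+, d:+, f:+; rest ⊤}
  B6:  IN={b:+, c:+, d:+, f:+; rest ⊤}  OUT={b:+, c:+, f:+; rest ⊤}
  B7:  IN={b:+, c:+, f:+; rest ⊤}  OUT={b:+, f:+; rest ⊤}
  B8:  IN={b:+, f:+; rest ⊤}  OUT={b:+, f:+; rest ⊤}
  B9:  IN={b:+, f:+; rest ⊤}  OUT={b:+, c:-, f:+; rest ⊤}

Merge at B1: IN[B1] = OUT[B0] = {a: ⊤, b: ⊤, c: ⊤, d: -, e: ⊤, f: ⊤}

Answer: {a: ⊤, b: ⊤, c: ⊤, d: -, e: ⊤, f: ⊤}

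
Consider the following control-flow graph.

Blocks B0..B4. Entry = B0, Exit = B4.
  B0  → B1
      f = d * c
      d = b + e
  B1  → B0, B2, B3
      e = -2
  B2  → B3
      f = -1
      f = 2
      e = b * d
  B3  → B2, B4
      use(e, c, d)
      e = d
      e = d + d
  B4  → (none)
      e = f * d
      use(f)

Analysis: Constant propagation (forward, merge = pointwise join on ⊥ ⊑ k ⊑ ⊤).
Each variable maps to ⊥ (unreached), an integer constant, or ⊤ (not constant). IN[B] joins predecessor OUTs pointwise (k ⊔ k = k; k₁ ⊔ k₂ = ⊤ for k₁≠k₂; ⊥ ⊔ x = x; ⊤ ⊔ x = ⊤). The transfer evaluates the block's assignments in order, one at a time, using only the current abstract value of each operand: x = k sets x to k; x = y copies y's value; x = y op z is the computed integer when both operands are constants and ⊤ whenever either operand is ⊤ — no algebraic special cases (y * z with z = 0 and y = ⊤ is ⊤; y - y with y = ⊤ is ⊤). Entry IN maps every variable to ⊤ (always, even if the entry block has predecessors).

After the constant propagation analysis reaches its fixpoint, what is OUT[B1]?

Per-block solution:
  B0: | IN=(all ⊤) | OUT=(all ⊤)
  B1: | IN=(all ⊤) | OUT={e:-2; rest ⊤}
  B2: | IN=(all ⊤) | OUT={f:2; rest ⊤}
  B3: | IN=(all ⊤) | OUT=(all ⊤)
  B4: | IN=(all ⊤) | OUT=(all ⊤)

Merge at B1: IN[B1] = OUT[B0] = {a: ⊤, b: ⊤, c: ⊤, d: ⊤, e: ⊤, f: ⊤}
Applying B1's transfer function to that IN value gives OUT[B1] (row B1 above).

Answer: {a: ⊤, b: ⊤, c: ⊤, d: ⊤, e: -2, f: ⊤}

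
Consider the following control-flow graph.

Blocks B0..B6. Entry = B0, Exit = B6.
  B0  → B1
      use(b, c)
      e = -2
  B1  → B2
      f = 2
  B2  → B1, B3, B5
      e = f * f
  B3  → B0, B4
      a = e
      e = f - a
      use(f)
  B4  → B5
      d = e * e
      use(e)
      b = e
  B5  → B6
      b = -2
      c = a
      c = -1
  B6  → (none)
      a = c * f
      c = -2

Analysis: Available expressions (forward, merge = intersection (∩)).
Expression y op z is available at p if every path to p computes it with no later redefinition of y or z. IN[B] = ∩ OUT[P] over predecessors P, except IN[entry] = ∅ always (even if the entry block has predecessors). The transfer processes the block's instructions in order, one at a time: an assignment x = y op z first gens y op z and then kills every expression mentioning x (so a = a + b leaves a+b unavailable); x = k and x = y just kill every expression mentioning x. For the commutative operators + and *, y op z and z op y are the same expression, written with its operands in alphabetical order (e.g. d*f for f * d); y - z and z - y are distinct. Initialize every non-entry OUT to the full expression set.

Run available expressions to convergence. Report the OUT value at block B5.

Answer: {f*f}

Derivation:
Per-block solution:
  B0: | IN={} | OUT={}
  B1: | IN={} | OUT={}
  B2: | IN={} | OUT={f*f}
  B3: | IN={f*f} | OUT={f*f, f-a}
  B4: | IN={f*f, f-a} | OUT={e*e, f*f, f-a}
  B5: | IN={f*f} | OUT={f*f}
  B6: | IN={f*f} | OUT={f*f}

Merge at B5: IN[B5] = OUT[B2] ∩ OUT[B4] = {f*f}
Applying B5's transfer function to that IN value gives OUT[B5] (row B5 above).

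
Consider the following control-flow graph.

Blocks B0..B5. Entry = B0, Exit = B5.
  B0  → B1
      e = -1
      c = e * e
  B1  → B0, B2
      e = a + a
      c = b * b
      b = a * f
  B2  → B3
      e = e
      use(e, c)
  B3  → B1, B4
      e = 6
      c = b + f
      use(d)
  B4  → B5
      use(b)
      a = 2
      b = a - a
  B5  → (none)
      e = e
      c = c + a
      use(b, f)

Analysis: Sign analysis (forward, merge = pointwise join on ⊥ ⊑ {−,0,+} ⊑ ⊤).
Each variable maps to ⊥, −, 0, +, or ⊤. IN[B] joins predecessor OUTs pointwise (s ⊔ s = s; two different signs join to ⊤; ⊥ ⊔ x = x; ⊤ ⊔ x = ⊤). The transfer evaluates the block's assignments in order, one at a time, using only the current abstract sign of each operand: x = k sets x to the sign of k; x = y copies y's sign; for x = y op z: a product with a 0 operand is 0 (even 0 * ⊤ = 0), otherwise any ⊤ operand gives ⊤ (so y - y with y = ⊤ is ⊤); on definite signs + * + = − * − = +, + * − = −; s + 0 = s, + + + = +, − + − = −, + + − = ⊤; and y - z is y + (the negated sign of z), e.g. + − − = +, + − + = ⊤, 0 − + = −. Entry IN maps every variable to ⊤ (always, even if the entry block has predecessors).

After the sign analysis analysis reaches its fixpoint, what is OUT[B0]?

Answer: {a: ⊤, b: ⊤, c: +, d: ⊤, e: -, f: ⊤}

Trace:
Per-block solution:
  B0:  IN=(all ⊤)  OUT={c:+, e:-; rest ⊤}
  B1:  IN=(all ⊤)  OUT=(all ⊤)
  B2:  IN=(all ⊤)  OUT=(all ⊤)
  B3:  IN=(all ⊤)  OUT={e:+; rest ⊤}
  B4:  IN={e:+; rest ⊤}  OUT={a:+, e:+; rest ⊤}
  B5:  IN={a:+, e:+; rest ⊤}  OUT={a:+, e:+; rest ⊤}

Merge at B0 (entry node, so the boundary value (all ⊤) is joined with the incoming edge(s)): IN[B0] = (all ⊤) ⊔ OUT[B1] = {a: ⊤, b: ⊤, c: ⊤, d: ⊤, e: ⊤, f: ⊤}
Applying B0's transfer function to that IN value gives OUT[B0] (row B0 above).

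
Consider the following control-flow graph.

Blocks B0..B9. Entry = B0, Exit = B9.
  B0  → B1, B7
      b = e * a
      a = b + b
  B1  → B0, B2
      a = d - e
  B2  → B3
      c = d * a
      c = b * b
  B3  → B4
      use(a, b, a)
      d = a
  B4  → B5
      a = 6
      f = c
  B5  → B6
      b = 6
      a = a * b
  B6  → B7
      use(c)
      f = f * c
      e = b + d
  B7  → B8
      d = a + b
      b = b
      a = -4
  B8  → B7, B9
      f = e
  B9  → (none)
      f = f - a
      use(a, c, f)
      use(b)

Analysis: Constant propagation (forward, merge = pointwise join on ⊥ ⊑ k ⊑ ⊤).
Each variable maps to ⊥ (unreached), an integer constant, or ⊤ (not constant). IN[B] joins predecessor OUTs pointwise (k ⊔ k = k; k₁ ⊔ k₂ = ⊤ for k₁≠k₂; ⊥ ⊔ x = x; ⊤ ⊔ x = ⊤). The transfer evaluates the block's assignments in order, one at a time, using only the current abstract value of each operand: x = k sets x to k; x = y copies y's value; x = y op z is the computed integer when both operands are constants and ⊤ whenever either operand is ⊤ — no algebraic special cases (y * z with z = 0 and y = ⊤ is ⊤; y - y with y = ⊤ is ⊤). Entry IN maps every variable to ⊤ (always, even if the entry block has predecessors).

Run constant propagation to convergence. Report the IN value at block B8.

Answer: {a: -4, b: ⊤, c: ⊤, d: ⊤, e: ⊤, f: ⊤}

Working:
Per-block solution:
  B0:   IN=(all ⊤)   OUT=(all ⊤)
  B1:   IN=(all ⊤)   OUT=(all ⊤)
  B2:   IN=(all ⊤)   OUT=(all ⊤)
  B3:   IN=(all ⊤)   OUT=(all ⊤)
  B4:   IN=(all ⊤)   OUT={a:6; rest ⊤}
  B5:   IN={a:6; rest ⊤}   OUT={a:36, b:6; rest ⊤}
  B6:   IN={a:36, b:6; rest ⊤}   OUT={a:36, b:6; rest ⊤}
  B7:   IN=(all ⊤)   OUT={a:-4; rest ⊤}
  B8:   IN={a:-4; rest ⊤}   OUT={a:-4; rest ⊤}
  B9:   IN={a:-4; rest ⊤}   OUT={a:-4; rest ⊤}

Merge at B8: IN[B8] = OUT[B7] = {a: -4, b: ⊤, c: ⊤, d: ⊤, e: ⊤, f: ⊤}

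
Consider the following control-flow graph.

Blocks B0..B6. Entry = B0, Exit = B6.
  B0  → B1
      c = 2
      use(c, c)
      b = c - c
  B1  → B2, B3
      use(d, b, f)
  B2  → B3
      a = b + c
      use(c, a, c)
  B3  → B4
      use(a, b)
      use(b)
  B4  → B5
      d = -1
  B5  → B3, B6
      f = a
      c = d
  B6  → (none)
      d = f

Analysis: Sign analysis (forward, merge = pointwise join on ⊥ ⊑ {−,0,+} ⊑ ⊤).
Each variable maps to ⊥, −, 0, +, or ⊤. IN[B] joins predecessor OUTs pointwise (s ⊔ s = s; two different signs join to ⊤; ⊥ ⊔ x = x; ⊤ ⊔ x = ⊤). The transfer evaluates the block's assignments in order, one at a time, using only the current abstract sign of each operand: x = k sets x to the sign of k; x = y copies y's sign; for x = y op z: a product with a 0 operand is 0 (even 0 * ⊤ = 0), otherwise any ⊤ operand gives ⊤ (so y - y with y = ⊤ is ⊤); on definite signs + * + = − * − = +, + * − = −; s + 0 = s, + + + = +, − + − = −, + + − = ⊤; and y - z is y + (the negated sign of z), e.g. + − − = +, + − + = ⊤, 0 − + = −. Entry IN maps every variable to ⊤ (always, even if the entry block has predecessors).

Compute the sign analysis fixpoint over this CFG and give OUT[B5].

Answer: {a: ⊤, b: ⊤, c: -, d: -, e: ⊤, f: ⊤}

Derivation:
Per-block solution:
  B0:   IN=(all ⊤)   OUT={c:+; rest ⊤}
  B1:   IN={c:+; rest ⊤}   OUT={c:+; rest ⊤}
  B2:   IN={c:+; rest ⊤}   OUT={c:+; rest ⊤}
  B3:   IN=(all ⊤)   OUT=(all ⊤)
  B4:   IN=(all ⊤)   OUT={d:-; rest ⊤}
  B5:   IN={d:-; rest ⊤}   OUT={c:-, d:-; rest ⊤}
  B6:   IN={c:-, d:-; rest ⊤}   OUT={c:-; rest ⊤}

Merge at B5: IN[B5] = OUT[B4] = {a: ⊤, b: ⊤, c: ⊤, d: -, e: ⊤, f: ⊤}
Applying B5's transfer function to that IN value gives OUT[B5] (row B5 above).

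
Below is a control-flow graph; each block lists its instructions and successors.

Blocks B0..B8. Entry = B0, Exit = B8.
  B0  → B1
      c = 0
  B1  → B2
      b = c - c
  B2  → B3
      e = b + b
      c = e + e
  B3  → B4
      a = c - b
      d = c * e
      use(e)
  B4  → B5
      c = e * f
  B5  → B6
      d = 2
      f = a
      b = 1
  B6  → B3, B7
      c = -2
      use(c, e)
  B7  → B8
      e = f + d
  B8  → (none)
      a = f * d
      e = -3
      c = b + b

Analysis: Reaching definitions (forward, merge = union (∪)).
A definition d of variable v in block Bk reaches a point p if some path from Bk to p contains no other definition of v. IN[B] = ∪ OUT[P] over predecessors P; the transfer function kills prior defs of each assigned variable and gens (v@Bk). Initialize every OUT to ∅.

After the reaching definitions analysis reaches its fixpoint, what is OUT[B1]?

Answer: {b@B1, c@B0}

Working:
Per-block solution:
  B0:  IN={}  OUT={c@B0}
  B1:  IN={c@B0}  OUT={b@B1, c@B0}
  B2:  IN={b@B1, c@B0}  OUT={b@B1, c@B2, e@B2}
  B3:  IN={a@B3, b@B1, b@B5, c@B2, c@B6, d@B5, e@B2, f@B5}  OUT={a@B3, b@B1, b@B5, c@B2, c@B6, d@B3, e@B2, f@B5}
  B4:  IN={a@B3, b@B1, b@B5, c@B2, c@B6, d@B3, e@B2, f@B5}  OUT={a@B3, b@B1, b@B5, c@B4, d@B3, e@B2, f@B5}
  B5:  IN={a@B3, b@B1, b@B5, c@B4, d@B3, e@B2, f@B5}  OUT={a@B3, b@B5, c@B4, d@B5, e@B2, f@B5}
  B6:  IN={a@B3, b@B5, c@B4, d@B5, e@B2, f@B5}  OUT={a@B3, b@B5, c@B6, d@B5, e@B2, f@B5}
  B7:  IN={a@B3, b@B5, c@B6, d@B5, e@B2, f@B5}  OUT={a@B3, b@B5, c@B6, d@B5, e@B7, f@B5}
  B8:  IN={a@B3, b@B5, c@B6, d@B5, e@B7, f@B5}  OUT={a@B8, b@B5, c@B8, d@B5, e@B8, f@B5}

Merge at B1: IN[B1] = OUT[B0] = {c@B0}
Applying B1's transfer function to that IN value gives OUT[B1] (row B1 above).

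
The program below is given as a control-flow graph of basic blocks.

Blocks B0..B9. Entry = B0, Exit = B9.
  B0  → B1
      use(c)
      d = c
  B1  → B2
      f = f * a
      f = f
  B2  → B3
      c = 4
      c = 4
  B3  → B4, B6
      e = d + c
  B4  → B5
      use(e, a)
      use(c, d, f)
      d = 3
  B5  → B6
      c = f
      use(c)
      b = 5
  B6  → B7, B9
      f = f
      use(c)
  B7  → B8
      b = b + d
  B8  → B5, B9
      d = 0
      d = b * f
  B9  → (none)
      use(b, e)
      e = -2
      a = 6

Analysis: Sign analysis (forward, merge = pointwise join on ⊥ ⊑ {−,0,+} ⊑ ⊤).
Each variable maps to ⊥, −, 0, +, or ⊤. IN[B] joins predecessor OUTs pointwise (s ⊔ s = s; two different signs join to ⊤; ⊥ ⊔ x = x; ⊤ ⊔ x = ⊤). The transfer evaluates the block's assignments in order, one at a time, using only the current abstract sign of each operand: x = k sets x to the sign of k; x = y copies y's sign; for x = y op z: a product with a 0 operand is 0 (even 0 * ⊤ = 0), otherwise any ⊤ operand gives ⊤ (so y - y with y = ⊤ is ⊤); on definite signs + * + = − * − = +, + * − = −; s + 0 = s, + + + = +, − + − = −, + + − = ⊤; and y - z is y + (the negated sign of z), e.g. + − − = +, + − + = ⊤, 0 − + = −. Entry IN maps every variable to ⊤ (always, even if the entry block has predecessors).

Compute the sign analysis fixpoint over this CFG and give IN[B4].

Answer: {a: ⊤, b: ⊤, c: +, d: ⊤, e: ⊤, f: ⊤}

Working:
Converged values:
  B0: | IN=(all ⊤) | OUT=(all ⊤)
  B1: | IN=(all ⊤) | OUT=(all ⊤)
  B2: | IN=(all ⊤) | OUT={c:+; rest ⊤}
  B3: | IN={c:+; rest ⊤} | OUT={c:+; rest ⊤}
  B4: | IN={c:+; rest ⊤} | OUT={c:+, d:+; rest ⊤}
  B5: | IN=(all ⊤) | OUT={b:+; rest ⊤}
  B6: | IN=(all ⊤) | OUT=(all ⊤)
  B7: | IN=(all ⊤) | OUT=(all ⊤)
  B8: | IN=(all ⊤) | OUT=(all ⊤)
  B9: | IN=(all ⊤) | OUT={a:+, e:-; rest ⊤}

Merge at B4: IN[B4] = OUT[B3] = {a: ⊤, b: ⊤, c: +, d: ⊤, e: ⊤, f: ⊤}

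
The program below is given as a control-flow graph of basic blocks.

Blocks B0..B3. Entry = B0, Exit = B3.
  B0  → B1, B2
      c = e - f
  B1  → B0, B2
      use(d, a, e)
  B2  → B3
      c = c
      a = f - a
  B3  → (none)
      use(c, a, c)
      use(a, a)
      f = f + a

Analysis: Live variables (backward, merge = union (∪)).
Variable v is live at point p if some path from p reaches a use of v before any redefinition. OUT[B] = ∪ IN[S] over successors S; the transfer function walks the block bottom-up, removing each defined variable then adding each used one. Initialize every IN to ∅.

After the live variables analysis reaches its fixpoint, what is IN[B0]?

Per-block solution:
  B0:  IN={a, d, e, f}  OUT={a, c, d, e, f}
  B1:  IN={a, c, d, e, f}  OUT={a, c, d, e, f}
  B2:  IN={a, c, f}  OUT={a, c, f}
  B3:  IN={a, c, f}  OUT={}

Merge at B0: OUT[B0] = IN[B1] ⊔ IN[B2] = {a, c, d, e, f}
Applying B0's transfer function to that OUT value gives IN[B0] (row B0 above).

Answer: {a, d, e, f}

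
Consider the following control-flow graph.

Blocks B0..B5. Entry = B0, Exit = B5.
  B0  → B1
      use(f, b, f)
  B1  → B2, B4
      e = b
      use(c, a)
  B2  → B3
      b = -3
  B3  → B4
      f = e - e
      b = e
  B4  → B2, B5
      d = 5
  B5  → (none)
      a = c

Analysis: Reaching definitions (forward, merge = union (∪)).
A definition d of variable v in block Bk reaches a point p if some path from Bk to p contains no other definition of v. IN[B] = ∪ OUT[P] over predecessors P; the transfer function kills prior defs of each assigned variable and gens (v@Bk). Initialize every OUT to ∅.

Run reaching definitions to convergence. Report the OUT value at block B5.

Answer: {a@B5, b@B3, d@B4, e@B1, f@B3}

Trace:
Fixpoint table:
  B0: | IN={} | OUT={}
  B1: | IN={} | OUT={e@B1}
  B2: | IN={b@B3, d@B4, e@B1, f@B3} | OUT={b@B2, d@B4, e@B1, f@B3}
  B3: | IN={b@B2, d@B4, e@B1, f@B3} | OUT={b@B3, d@B4, e@B1, f@B3}
  B4: | IN={b@B3, d@B4, e@B1, f@B3} | OUT={b@B3, d@B4, e@B1, f@B3}
  B5: | IN={b@B3, d@B4, e@B1, f@B3} | OUT={a@B5, b@B3, d@B4, e@B1, f@B3}

Merge at B5: IN[B5] = OUT[B4] = {b@B3, d@B4, e@B1, f@B3}
Applying B5's transfer function to that IN value gives OUT[B5] (row B5 above).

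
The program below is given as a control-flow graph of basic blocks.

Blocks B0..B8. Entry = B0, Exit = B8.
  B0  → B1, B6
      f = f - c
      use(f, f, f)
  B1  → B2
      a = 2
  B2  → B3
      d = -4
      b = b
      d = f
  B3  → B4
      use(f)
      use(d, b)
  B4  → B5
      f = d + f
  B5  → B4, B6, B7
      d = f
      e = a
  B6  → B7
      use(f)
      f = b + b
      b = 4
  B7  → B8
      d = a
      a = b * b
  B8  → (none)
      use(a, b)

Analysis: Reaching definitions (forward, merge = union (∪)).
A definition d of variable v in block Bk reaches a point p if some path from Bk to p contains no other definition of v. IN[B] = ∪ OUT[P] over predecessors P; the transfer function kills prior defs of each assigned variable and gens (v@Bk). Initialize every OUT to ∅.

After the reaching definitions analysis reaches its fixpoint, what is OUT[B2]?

Answer: {a@B1, b@B2, d@B2, f@B0}

Working:
Per-block solution:
  B0:  IN={}  OUT={f@B0}
  B1:  IN={f@B0}  OUT={a@B1, f@B0}
  B2:  IN={a@B1, f@B0}  OUT={a@B1, b@B2, d@B2, f@B0}
  B3:  IN={a@B1, b@B2, d@B2, f@B0}  OUT={a@B1, b@B2, d@B2, f@B0}
  B4:  IN={a@B1, b@B2, d@B2, d@B5, e@B5, f@B0, f@B4}  OUT={a@B1, b@B2, d@B2, d@B5, e@B5, f@B4}
  B5:  IN={a@B1, b@B2, d@B2, d@B5, e@B5, f@B4}  OUT={a@B1, b@B2, d@B5, e@B5, f@B4}
  B6:  IN={a@B1, b@B2, d@B5, e@B5, f@B0, f@B4}  OUT={a@B1, b@B6, d@B5, e@B5, f@B6}
  B7:  IN={a@B1, b@B2, b@B6, d@B5, e@B5, f@B4, f@B6}  OUT={a@B7, b@B2, b@B6, d@B7, e@B5, f@B4, f@B6}
  B8:  IN={a@B7, b@B2, b@B6, d@B7, e@B5, f@B4, f@B6}  OUT={a@B7, b@B2, b@B6, d@B7, e@B5, f@B4, f@B6}

Merge at B2: IN[B2] = OUT[B1] = {a@B1, f@B0}
Applying B2's transfer function to that IN value gives OUT[B2] (row B2 above).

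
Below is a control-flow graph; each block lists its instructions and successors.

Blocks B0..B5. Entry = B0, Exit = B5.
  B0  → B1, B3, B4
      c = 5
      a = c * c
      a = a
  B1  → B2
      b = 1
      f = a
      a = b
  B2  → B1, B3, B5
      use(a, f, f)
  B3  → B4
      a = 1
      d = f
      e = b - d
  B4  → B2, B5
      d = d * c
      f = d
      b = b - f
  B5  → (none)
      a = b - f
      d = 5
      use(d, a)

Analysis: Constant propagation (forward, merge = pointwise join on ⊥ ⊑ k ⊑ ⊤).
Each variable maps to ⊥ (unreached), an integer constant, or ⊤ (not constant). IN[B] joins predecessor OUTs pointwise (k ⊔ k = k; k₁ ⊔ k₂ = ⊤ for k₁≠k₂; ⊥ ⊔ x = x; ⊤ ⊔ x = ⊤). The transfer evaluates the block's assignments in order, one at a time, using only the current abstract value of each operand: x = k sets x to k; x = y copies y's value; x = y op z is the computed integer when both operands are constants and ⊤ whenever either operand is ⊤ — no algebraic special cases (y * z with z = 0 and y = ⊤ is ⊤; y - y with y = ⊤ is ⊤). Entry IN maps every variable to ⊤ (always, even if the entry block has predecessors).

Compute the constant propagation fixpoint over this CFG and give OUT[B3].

Answer: {a: 1, b: ⊤, c: 5, d: ⊤, e: ⊤, f: ⊤}

Derivation:
Converged values:
  B0:   IN=(all ⊤)   OUT={a:25, c:5; rest ⊤}
  B1:   IN={c:5; rest ⊤}   OUT={a:1, b:1, c:5; rest ⊤}
  B2:   IN={c:5; rest ⊤}   OUT={c:5; rest ⊤}
  B3:   IN={c:5; rest ⊤}   OUT={a:1, c:5; rest ⊤}
  B4:   IN={c:5; rest ⊤}   OUT={c:5; rest ⊤}
  B5:   IN={c:5; rest ⊤}   OUT={c:5, d:5; rest ⊤}

Merge at B3: IN[B3] = OUT[B0] ⊔ OUT[B2] = {a: ⊤, b: ⊤, c: 5, d: ⊤, e: ⊤, f: ⊤}
Applying B3's transfer function to that IN value gives OUT[B3] (row B3 above).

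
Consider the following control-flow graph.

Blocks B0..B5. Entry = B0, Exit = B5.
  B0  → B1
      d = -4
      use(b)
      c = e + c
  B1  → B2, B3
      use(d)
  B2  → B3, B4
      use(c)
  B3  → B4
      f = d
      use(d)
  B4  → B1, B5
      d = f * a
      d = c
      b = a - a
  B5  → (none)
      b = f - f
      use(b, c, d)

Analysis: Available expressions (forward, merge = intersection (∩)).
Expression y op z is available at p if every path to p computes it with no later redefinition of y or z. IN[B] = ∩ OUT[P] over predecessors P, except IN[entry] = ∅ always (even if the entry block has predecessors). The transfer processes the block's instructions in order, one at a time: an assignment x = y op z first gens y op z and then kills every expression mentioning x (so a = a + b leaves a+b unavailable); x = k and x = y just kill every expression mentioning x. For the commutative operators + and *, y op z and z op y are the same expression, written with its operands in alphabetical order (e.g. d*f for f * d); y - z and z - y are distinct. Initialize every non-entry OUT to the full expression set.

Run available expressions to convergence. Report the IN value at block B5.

Fixpoint table:
  B0: | IN={} | OUT={}
  B1: | IN={} | OUT={}
  B2: | IN={} | OUT={}
  B3: | IN={} | OUT={}
  B4: | IN={} | OUT={a*f, a-a}
  B5: | IN={a*f, a-a} | OUT={a*f, a-a, f-f}

Merge at B5: IN[B5] = OUT[B4] = {a*f, a-a}

Answer: {a*f, a-a}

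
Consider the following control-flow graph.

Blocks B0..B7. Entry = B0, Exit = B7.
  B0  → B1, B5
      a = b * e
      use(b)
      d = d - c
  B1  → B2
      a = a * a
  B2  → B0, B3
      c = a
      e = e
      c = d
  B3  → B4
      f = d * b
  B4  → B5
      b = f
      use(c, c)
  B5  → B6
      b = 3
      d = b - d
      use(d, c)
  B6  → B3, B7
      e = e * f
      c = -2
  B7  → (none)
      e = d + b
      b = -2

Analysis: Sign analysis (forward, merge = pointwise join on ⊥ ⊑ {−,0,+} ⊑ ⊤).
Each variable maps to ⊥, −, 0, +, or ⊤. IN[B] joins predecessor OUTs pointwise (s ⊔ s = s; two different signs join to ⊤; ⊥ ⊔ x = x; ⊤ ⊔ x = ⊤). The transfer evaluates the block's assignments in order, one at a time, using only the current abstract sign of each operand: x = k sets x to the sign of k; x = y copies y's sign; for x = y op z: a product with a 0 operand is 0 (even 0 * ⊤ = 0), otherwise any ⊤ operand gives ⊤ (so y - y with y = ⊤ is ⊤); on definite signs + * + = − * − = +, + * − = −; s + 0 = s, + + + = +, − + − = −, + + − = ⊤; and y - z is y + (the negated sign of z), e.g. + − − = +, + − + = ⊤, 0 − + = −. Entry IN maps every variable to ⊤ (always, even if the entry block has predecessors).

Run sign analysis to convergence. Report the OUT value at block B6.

Answer: {a: ⊤, b: +, c: -, d: ⊤, e: ⊤, f: ⊤}

Derivation:
Fixpoint table:
  B0:   IN=(all ⊤)   OUT=(all ⊤)
  B1:   IN=(all ⊤)   OUT=(all ⊤)
  B2:   IN=(all ⊤)   OUT=(all ⊤)
  B3:   IN=(all ⊤)   OUT=(all ⊤)
  B4:   IN=(all ⊤)   OUT=(all ⊤)
  B5:   IN=(all ⊤)   OUT={b:+; rest ⊤}
  B6:   IN={b:+; rest ⊤}   OUT={b:+, c:-; rest ⊤}
  B7:   IN={b:+, c:-; rest ⊤}   OUT={b:-, c:-; rest ⊤}

Merge at B6: IN[B6] = OUT[B5] = {a: ⊤, b: +, c: ⊤, d: ⊤, e: ⊤, f: ⊤}
Applying B6's transfer function to that IN value gives OUT[B6] (row B6 above).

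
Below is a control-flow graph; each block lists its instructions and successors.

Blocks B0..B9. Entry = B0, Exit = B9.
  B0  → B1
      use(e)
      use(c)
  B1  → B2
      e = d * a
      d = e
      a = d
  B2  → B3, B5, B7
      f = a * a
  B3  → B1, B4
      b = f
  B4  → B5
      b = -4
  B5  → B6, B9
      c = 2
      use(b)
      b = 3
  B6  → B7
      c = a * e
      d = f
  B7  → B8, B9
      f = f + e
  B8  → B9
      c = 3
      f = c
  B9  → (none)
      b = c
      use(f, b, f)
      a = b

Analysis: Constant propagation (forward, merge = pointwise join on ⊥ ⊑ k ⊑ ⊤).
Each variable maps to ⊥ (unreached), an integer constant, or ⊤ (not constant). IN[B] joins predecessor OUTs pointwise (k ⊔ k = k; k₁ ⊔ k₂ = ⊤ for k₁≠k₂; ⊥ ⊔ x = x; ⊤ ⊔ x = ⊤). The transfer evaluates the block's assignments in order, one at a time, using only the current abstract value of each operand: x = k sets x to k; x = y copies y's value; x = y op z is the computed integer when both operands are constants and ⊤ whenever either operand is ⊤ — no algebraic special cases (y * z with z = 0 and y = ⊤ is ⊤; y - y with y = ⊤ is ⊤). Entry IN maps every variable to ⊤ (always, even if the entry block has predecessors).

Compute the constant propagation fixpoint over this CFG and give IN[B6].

Answer: {a: ⊤, b: 3, c: 2, d: ⊤, e: ⊤, f: ⊤}

Derivation:
Fixpoint table:
  B0:  IN=(all ⊤)  OUT=(all ⊤)
  B1:  IN=(all ⊤)  OUT=(all ⊤)
  B2:  IN=(all ⊤)  OUT=(all ⊤)
  B3:  IN=(all ⊤)  OUT=(all ⊤)
  B4:  IN=(all ⊤)  OUT={b:-4; rest ⊤}
  B5:  IN=(all ⊤)  OUT={b:3, c:2; rest ⊤}
  B6:  IN={b:3, c:2; rest ⊤}  OUT={b:3; rest ⊤}
  B7:  IN=(all ⊤)  OUT=(all ⊤)
  B8:  IN=(all ⊤)  OUT={c:3, f:3; rest ⊤}
  B9:  IN=(all ⊤)  OUT=(all ⊤)

Merge at B6: IN[B6] = OUT[B5] = {a: ⊤, b: 3, c: 2, d: ⊤, e: ⊤, f: ⊤}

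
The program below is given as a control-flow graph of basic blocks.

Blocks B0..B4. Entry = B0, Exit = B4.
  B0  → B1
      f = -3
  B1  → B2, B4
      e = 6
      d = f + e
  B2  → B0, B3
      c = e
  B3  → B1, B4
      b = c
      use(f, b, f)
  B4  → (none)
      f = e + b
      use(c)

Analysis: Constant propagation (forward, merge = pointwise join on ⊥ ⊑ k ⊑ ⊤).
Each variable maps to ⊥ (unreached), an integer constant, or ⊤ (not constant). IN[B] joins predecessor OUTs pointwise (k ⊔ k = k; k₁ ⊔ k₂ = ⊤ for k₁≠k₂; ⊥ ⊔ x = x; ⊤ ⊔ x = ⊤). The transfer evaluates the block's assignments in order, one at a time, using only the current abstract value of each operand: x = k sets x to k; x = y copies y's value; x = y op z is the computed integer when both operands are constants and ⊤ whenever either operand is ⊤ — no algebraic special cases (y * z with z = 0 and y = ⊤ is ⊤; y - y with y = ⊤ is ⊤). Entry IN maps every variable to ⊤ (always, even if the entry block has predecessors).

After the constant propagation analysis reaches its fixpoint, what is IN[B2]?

Answer: {a: ⊤, b: ⊤, c: ⊤, d: 3, e: 6, f: -3}

Derivation:
Per-block solution:
  B0:   IN=(all ⊤)   OUT={f:-3; rest ⊤}
  B1:   IN={f:-3; rest ⊤}   OUT={d:3, e:6, f:-3; rest ⊤}
  B2:   IN={d:3, e:6, f:-3; rest ⊤}   OUT={c:6, d:3, e:6, f:-3; rest ⊤}
  B3:   IN={c:6, d:3, e:6, f:-3; rest ⊤}   OUT={b:6, c:6, d:3, e:6, f:-3; rest ⊤}
  B4:   IN={d:3, e:6, f:-3; rest ⊤}   OUT={d:3, e:6; rest ⊤}

Merge at B2: IN[B2] = OUT[B1] = {a: ⊤, b: ⊤, c: ⊤, d: 3, e: 6, f: -3}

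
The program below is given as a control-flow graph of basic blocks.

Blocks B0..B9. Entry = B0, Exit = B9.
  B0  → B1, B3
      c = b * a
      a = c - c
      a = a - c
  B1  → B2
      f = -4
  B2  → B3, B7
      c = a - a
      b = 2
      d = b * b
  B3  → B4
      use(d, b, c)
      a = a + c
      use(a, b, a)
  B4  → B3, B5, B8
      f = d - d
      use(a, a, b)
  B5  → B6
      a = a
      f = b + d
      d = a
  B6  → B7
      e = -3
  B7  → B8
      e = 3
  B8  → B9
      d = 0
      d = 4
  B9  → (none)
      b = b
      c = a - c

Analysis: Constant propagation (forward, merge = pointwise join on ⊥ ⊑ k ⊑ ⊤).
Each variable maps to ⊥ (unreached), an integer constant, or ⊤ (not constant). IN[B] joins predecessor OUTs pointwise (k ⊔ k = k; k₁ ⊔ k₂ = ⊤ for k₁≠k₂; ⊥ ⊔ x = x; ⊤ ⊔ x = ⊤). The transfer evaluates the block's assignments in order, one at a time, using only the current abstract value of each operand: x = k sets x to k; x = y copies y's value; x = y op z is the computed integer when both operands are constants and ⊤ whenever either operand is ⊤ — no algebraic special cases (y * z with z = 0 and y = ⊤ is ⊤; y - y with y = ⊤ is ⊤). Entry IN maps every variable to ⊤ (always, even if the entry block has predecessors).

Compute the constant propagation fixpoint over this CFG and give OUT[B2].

Answer: {a: ⊤, b: 2, c: ⊤, d: 4, e: ⊤, f: -4}

Trace:
Per-block solution:
  B0: | IN=(all ⊤) | OUT=(all ⊤)
  B1: | IN=(all ⊤) | OUT={f:-4; rest ⊤}
  B2: | IN={f:-4; rest ⊤} | OUT={b:2, d:4, f:-4; rest ⊤}
  B3: | IN=(all ⊤) | OUT=(all ⊤)
  B4: | IN=(all ⊤) | OUT=(all ⊤)
  B5: | IN=(all ⊤) | OUT=(all ⊤)
  B6: | IN=(all ⊤) | OUT={e:-3; rest ⊤}
  B7: | IN=(all ⊤) | OUT={e:3; rest ⊤}
  B8: | IN=(all ⊤) | OUT={d:4; rest ⊤}
  B9: | IN={d:4; rest ⊤} | OUT={d:4; rest ⊤}

Merge at B2: IN[B2] = OUT[B1] = {a: ⊤, b: ⊤, c: ⊤, d: ⊤, e: ⊤, f: -4}
Applying B2's transfer function to that IN value gives OUT[B2] (row B2 above).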